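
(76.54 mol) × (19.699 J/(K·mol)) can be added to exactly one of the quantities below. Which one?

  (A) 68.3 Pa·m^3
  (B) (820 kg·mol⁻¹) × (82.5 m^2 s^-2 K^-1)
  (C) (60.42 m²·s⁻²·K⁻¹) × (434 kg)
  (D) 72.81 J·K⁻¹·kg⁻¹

(C)

Reference: [mol] · [kg·m²·s⁻²·K⁻¹·mol⁻¹] = kg·m²·s⁻²·K⁻¹.
Each option:
  (A) Pa·m³ = N·m⁻²·m³ = kg·m²·s⁻²
  (B) [kg·mol⁻¹] · [m²·s⁻²·K⁻¹] = kg·m²·s⁻²·K⁻¹·mol⁻¹
  (C) [m²·s⁻²·K⁻¹] · [kg] = kg·m²·s⁻²·K⁻¹  ← same
  (D) J·kg⁻¹·K⁻¹ = N·m·kg⁻¹·K⁻¹ = m²·s⁻²·K⁻¹
Only (C) matches kg·m²·s⁻²·K⁻¹.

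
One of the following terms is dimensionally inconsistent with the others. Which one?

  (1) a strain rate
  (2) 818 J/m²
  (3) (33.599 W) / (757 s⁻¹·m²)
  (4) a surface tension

(1)

Expand each in SI base units:
  (1) [strain rate] = s⁻¹
  (2) J·m⁻² = N·m·m⁻² = kg·s⁻²
  (3) [kg·m²·s⁻³] / [m²·s⁻¹] = kg·s⁻²
  (4) [surface tension] = kg·s⁻²
All reduce to kg·s⁻² except (1), which is s⁻¹.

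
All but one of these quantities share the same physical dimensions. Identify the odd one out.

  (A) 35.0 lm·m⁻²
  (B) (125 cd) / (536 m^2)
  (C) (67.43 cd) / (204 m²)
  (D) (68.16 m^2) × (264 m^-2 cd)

Reduce each to base SI dimensions:
  (A) lm·m⁻² = cd·m⁻² = m⁻²·cd
  (B) [cd] / [m²] = m⁻²·cd
  (C) [cd] / [m²] = m⁻²·cd
  (D) [m²] · [m⁻²·cd] = cd
All reduce to m⁻²·cd except (D), which is cd.

(D)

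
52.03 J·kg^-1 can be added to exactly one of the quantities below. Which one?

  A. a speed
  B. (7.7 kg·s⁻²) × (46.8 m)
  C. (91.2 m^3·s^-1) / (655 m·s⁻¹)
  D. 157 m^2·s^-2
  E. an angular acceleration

D.

Reference: J·kg⁻¹ = N·m·kg⁻¹ = m²·s⁻².
Each option:
  A. [speed] = m·s⁻¹
  B. [kg·s⁻²] · [m] = kg·m·s⁻²
  C. [m³·s⁻¹] / [m·s⁻¹] = m²
  D. m²·s⁻²  ← same
  E. [angular acceleration] = s⁻²
Only D. matches m²·s⁻².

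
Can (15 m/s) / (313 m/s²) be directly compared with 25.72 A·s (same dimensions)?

Expand each in SI base units:
  (15 m/s) / (313 m/s²):  [m·s⁻¹] / [m·s⁻²] = s
  25.72 A·s:  A·s = s·A
s ≠ s·A, so they cannot be added.

No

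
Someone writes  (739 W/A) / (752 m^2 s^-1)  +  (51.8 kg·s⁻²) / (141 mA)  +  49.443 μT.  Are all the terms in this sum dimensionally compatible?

Reduce each to base SI dimensions:
  (739 W/A) / (752 m^2 s^-1):  [kg·m²·s⁻³·A⁻¹] / [m²·s⁻¹] = kg·s⁻²·A⁻¹
  (51.8 kg·s⁻²) / (141 mA):  [kg·s⁻²] / [A] = kg·s⁻²·A⁻¹
  49.443 μT:  T = Wb·m⁻² = kg·s⁻²·A⁻¹
Every term reduces to kg·s⁻²·A⁻¹.

Yes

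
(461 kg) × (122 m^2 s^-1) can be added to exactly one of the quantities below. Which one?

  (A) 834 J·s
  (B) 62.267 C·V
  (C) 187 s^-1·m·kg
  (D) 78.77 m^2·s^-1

(A)

Reference: [kg] · [m²·s⁻¹] = kg·m²·s⁻¹.
Each option:
  (A) J·s = N·m·s = kg·m²·s⁻¹  ← same
  (B) C·V = s·A·J·C⁻¹ = kg·m²·s⁻²
  (C) kg·m·s⁻¹
  (D) m²·s⁻¹
Only (A) matches kg·m²·s⁻¹.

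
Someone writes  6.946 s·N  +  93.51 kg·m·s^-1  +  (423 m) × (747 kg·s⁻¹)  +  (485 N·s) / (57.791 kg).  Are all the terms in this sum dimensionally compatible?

In SI base units:
  6.946 s·N:  N·s = kg·m·s⁻²·s = kg·m·s⁻¹
  93.51 kg·m·s^-1:  kg·m·s⁻¹
  (423 m) × (747 kg·s⁻¹):  [m] · [kg·s⁻¹] = kg·m·s⁻¹
  (485 N·s) / (57.791 kg):  [kg·m·s⁻¹] / [kg] = m·s⁻¹
The terms do not share a single dimension (kg·m·s⁻¹ vs m·s⁻¹).

No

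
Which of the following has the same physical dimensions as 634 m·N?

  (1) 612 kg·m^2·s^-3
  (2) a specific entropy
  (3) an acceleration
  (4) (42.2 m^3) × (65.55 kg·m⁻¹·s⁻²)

Reference: N·m = kg·m·s⁻²·m = kg·m²·s⁻².
Each option:
  (1) kg·m²·s⁻³
  (2) [specific entropy] = m²·s⁻²·K⁻¹
  (3) [acceleration] = m·s⁻²
  (4) [m³] · [kg·m⁻¹·s⁻²] = kg·m²·s⁻²  ← same
Only (4) matches kg·m²·s⁻².

(4)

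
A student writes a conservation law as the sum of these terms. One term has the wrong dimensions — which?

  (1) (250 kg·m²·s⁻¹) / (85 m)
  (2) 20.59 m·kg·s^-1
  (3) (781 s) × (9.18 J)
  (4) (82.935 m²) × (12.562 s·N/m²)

In SI base units:
  (1) [kg·m²·s⁻¹] / [m] = kg·m·s⁻¹
  (2) kg·m·s⁻¹
  (3) [s] · [kg·m²·s⁻²] = kg·m²·s⁻¹
  (4) [m²] · [kg·m⁻¹·s⁻¹] = kg·m·s⁻¹
All reduce to kg·m·s⁻¹ except (3), which is kg·m²·s⁻¹.

(3)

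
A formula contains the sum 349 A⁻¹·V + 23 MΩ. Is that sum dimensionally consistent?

Yes

Reduce each to base SI dimensions:
  349 A⁻¹·V:  V·A⁻¹ = J·C⁻¹·A⁻¹ = kg·m²·s⁻³·A⁻²
  23 MΩ:  Ω = V·A⁻¹ = kg·m²·s⁻³·A⁻²
Both are kg·m²·s⁻³·A⁻², so they have the same dimensions and can be added.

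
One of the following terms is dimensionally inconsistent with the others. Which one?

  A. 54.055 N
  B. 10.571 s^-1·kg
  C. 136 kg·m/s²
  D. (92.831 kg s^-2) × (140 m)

Expand each in SI base units:
  A. N = kg·m·s⁻²
  B. kg·s⁻¹
  C. kg·m·s⁻²
  D. [kg·s⁻²] · [m] = kg·m·s⁻²
All reduce to kg·m·s⁻² except B., which is kg·s⁻¹.

B.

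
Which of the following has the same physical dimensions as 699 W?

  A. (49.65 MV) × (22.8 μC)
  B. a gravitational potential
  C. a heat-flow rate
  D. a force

Reference: W = J·s⁻¹ = kg·m²·s⁻³.
Each option:
  A. [kg·m²·s⁻³·A⁻¹] · [s·A] = kg·m²·s⁻²
  B. [gravitational potential] = m²·s⁻²
  C. [heat-flow rate] = kg·m²·s⁻³  ← same
  D. [force] = kg·m·s⁻²
Only C. matches kg·m²·s⁻³.

C.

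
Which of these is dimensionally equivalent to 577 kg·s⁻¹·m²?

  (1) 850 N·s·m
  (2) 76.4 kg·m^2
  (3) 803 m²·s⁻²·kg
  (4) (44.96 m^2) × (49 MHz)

(1)

Reference: kg·m²·s⁻¹.
Each option:
  (1) N·m·s = kg·m·s⁻²·m·s = kg·m²·s⁻¹  ← same
  (2) kg·m²
  (3) kg·m²·s⁻²
  (4) [m²] · [s⁻¹] = m²·s⁻¹
Only (1) matches kg·m²·s⁻¹.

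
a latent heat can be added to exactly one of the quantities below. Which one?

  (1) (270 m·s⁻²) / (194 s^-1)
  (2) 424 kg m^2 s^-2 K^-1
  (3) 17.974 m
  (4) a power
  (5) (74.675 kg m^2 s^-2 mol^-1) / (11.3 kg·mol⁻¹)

Reference: [latent heat] = m²·s⁻².
Each option:
  (1) [m·s⁻²] / [s⁻¹] = m·s⁻¹
  (2) kg·m²·s⁻²·K⁻¹
  (3) m
  (4) [power] = kg·m²·s⁻³
  (5) [kg·m²·s⁻²·mol⁻¹] / [kg·mol⁻¹] = m²·s⁻²  ← same
Only (5) matches m²·s⁻².

(5)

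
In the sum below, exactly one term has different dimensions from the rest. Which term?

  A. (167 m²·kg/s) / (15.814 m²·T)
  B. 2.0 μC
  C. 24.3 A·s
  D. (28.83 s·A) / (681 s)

D.

Reduce each to base SI dimensions:
  A. [kg·m²·s⁻¹] / [kg·m²·s⁻²·A⁻¹] = s·A
  B. C = s·A
  C. A·s = s·A
  D. [s·A] / [s] = A
All reduce to s·A except D., which is A.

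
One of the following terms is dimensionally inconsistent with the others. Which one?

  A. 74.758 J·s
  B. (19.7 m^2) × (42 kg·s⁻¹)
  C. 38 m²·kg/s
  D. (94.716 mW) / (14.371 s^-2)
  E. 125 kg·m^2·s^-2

Expand each in SI base units:
  A. J·s = N·m·s = kg·m²·s⁻¹
  B. [m²] · [kg·s⁻¹] = kg·m²·s⁻¹
  C. kg·m²·s⁻¹
  D. [kg·m²·s⁻³] / [s⁻²] = kg·m²·s⁻¹
  E. kg·m²·s⁻²
All reduce to kg·m²·s⁻¹ except E., which is kg·m²·s⁻².

E.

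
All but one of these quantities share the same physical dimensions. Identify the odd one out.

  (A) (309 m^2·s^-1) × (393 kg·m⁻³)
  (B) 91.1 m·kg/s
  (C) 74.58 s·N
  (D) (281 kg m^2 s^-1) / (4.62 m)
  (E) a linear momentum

Work out the base dimensions of each:
  (A) [m²·s⁻¹] · [kg·m⁻³] = kg·m⁻¹·s⁻¹
  (B) kg·m·s⁻¹
  (C) N·s = kg·m·s⁻²·s = kg·m·s⁻¹
  (D) [kg·m²·s⁻¹] / [m] = kg·m·s⁻¹
  (E) [linear momentum] = kg·m·s⁻¹
All reduce to kg·m·s⁻¹ except (A), which is kg·m⁻¹·s⁻¹.

(A)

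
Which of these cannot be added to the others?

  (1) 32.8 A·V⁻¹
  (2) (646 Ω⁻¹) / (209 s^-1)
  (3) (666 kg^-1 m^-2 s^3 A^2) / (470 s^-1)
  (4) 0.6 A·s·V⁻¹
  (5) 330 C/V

Work out the base dimensions of each:
  (1) A·V⁻¹ = A·(J·C⁻¹)⁻¹ = kg⁻¹·m⁻²·s³·A²
  (2) [kg⁻¹·m⁻²·s³·A²] / [s⁻¹] = kg⁻¹·m⁻²·s⁴·A²
  (3) [kg⁻¹·m⁻²·s³·A²] / [s⁻¹] = kg⁻¹·m⁻²·s⁴·A²
  (4) A·s·V⁻¹ = A·s·(J·C⁻¹)⁻¹ = kg⁻¹·m⁻²·s⁴·A²
  (5) C·V⁻¹ = s·A·(J·C⁻¹)⁻¹ = kg⁻¹·m⁻²·s⁴·A²
All reduce to kg⁻¹·m⁻²·s⁴·A² except (1), which is kg⁻¹·m⁻²·s³·A².

(1)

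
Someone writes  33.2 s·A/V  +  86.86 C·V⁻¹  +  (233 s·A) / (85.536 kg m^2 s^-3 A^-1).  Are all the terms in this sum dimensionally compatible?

Dimensions:
  33.2 s·A/V:  A·s·V⁻¹ = A·s·(J·C⁻¹)⁻¹ = kg⁻¹·m⁻²·s⁴·A²
  86.86 C·V⁻¹:  C·V⁻¹ = s·A·(J·C⁻¹)⁻¹ = kg⁻¹·m⁻²·s⁴·A²
  (233 s·A) / (85.536 kg m^2 s^-3 A^-1):  [s·A] / [kg·m²·s⁻³·A⁻¹] = kg⁻¹·m⁻²·s⁴·A²
Every term reduces to kg⁻¹·m⁻²·s⁴·A².

Yes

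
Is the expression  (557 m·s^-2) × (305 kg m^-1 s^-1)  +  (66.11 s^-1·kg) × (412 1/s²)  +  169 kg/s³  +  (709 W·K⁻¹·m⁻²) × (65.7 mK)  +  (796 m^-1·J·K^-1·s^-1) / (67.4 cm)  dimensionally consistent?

Expand each in SI base units:
  (557 m·s^-2) × (305 kg m^-1 s^-1):  [m·s⁻²] · [kg·m⁻¹·s⁻¹] = kg·s⁻³
  (66.11 s^-1·kg) × (412 1/s²):  [kg·s⁻¹] · [s⁻²] = kg·s⁻³
  169 kg/s³:  kg·s⁻³
  (709 W·K⁻¹·m⁻²) × (65.7 mK):  [kg·s⁻³·K⁻¹] · [K] = kg·s⁻³
  (796 m^-1·J·K^-1·s^-1) / (67.4 cm):  [kg·m·s⁻³·K⁻¹] / [m] = kg·s⁻³·K⁻¹
The terms do not share a single dimension (kg·s⁻³ vs kg·s⁻³·K⁻¹).

No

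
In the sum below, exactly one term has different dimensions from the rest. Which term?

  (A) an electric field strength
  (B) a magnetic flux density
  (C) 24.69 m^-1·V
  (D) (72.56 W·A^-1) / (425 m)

Reduce each to base SI dimensions:
  (A) [electric field strength] = kg·m·s⁻³·A⁻¹
  (B) [magnetic flux density] = kg·s⁻²·A⁻¹
  (C) V·m⁻¹ = J·C⁻¹·m⁻¹ = kg·m·s⁻³·A⁻¹
  (D) [kg·m²·s⁻³·A⁻¹] / [m] = kg·m·s⁻³·A⁻¹
All reduce to kg·m·s⁻³·A⁻¹ except (B), which is kg·s⁻²·A⁻¹.

(B)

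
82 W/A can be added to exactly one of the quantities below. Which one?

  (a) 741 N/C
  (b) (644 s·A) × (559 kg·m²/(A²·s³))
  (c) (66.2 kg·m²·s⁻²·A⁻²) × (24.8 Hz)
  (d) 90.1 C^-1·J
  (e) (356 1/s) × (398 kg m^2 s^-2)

(d)

Reference: W·A⁻¹ = J·s⁻¹·A⁻¹ = kg·m²·s⁻³·A⁻¹.
Each option:
  (a) N·C⁻¹ = kg·m·s⁻²·(s·A)⁻¹ = kg·m·s⁻³·A⁻¹
  (b) [s·A] · [kg·m²·s⁻³·A⁻²] = kg·m²·s⁻²·A⁻¹
  (c) [kg·m²·s⁻²·A⁻²] · [s⁻¹] = kg·m²·s⁻³·A⁻²
  (d) J·C⁻¹ = N·m·(s·A)⁻¹ = kg·m²·s⁻³·A⁻¹  ← same
  (e) [s⁻¹] · [kg·m²·s⁻²] = kg·m²·s⁻³
Only (d) matches kg·m²·s⁻³·A⁻¹.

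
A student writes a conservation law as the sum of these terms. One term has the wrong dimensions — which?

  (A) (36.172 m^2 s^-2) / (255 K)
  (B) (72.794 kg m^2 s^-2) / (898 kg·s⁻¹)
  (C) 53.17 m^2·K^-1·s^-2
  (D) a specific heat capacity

Reduce each to base SI dimensions:
  (A) [m²·s⁻²] / [K] = m²·s⁻²·K⁻¹
  (B) [kg·m²·s⁻²] / [kg·s⁻¹] = m²·s⁻¹
  (C) m²·s⁻²·K⁻¹
  (D) [specific heat capacity] = m²·s⁻²·K⁻¹
All reduce to m²·s⁻²·K⁻¹ except (B), which is m²·s⁻¹.

(B)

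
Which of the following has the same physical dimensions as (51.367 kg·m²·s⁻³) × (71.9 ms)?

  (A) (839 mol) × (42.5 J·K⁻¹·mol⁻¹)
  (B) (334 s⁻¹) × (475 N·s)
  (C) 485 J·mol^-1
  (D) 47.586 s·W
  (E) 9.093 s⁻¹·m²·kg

Reference: [kg·m²·s⁻³] · [s] = kg·m²·s⁻².
Each option:
  (A) [mol] · [kg·m²·s⁻²·K⁻¹·mol⁻¹] = kg·m²·s⁻²·K⁻¹
  (B) [s⁻¹] · [kg·m·s⁻¹] = kg·m·s⁻²
  (C) J·mol⁻¹ = N·m·mol⁻¹ = kg·m²·s⁻²·mol⁻¹
  (D) W·s = J·s⁻¹·s = kg·m²·s⁻²  ← same
  (E) kg·m²·s⁻¹
Only (D) matches kg·m²·s⁻².

(D)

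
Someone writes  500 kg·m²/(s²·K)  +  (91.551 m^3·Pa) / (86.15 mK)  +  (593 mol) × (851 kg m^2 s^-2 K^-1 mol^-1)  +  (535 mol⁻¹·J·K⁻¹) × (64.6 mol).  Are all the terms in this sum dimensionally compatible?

Yes

In SI base units:
  500 kg·m²/(s²·K):  kg·m²·s⁻²·K⁻¹
  (91.551 m^3·Pa) / (86.15 mK):  [kg·m²·s⁻²] / [K] = kg·m²·s⁻²·K⁻¹
  (593 mol) × (851 kg m^2 s^-2 K^-1 mol^-1):  [mol] · [kg·m²·s⁻²·K⁻¹·mol⁻¹] = kg·m²·s⁻²·K⁻¹
  (535 mol⁻¹·J·K⁻¹) × (64.6 mol):  [kg·m²·s⁻²·K⁻¹·mol⁻¹] · [mol] = kg·m²·s⁻²·K⁻¹
Every term reduces to kg·m²·s⁻²·K⁻¹.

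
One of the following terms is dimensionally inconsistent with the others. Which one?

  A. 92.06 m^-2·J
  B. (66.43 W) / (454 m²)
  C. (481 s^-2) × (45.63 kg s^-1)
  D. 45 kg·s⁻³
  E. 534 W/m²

A.

Dimensions:
  A. J·m⁻² = N·m·m⁻² = kg·s⁻²
  B. [kg·m²·s⁻³] / [m²] = kg·s⁻³
  C. [s⁻²] · [kg·s⁻¹] = kg·s⁻³
  D. kg·s⁻³
  E. W·m⁻² = J·s⁻¹·m⁻² = kg·s⁻³
All reduce to kg·s⁻³ except A., which is kg·s⁻².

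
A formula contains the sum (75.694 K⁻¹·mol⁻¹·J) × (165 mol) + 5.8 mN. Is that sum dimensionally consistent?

No

Work out the base dimensions of each:
  (75.694 K⁻¹·mol⁻¹·J) × (165 mol):  [kg·m²·s⁻²·K⁻¹·mol⁻¹] · [mol] = kg·m²·s⁻²·K⁻¹
  5.8 mN:  N = kg·m·s⁻²
kg·m²·s⁻²·K⁻¹ ≠ kg·m·s⁻², so they cannot be added.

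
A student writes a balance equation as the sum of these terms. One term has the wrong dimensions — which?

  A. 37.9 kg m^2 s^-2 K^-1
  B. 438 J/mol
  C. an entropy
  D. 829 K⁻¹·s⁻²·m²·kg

B.

Reduce each to base SI dimensions:
  A. kg·m²·s⁻²·K⁻¹
  B. J·mol⁻¹ = N·m·mol⁻¹ = kg·m²·s⁻²·mol⁻¹
  C. [entropy] = kg·m²·s⁻²·K⁻¹
  D. kg·m²·s⁻²·K⁻¹
All reduce to kg·m²·s⁻²·K⁻¹ except B., which is kg·m²·s⁻²·mol⁻¹.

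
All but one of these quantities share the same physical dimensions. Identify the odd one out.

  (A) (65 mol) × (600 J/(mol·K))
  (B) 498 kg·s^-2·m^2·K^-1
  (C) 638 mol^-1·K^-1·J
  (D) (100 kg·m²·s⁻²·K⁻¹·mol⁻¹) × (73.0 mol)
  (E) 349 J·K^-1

(C)

Dimensions:
  (A) [mol] · [kg·m²·s⁻²·K⁻¹·mol⁻¹] = kg·m²·s⁻²·K⁻¹
  (B) kg·m²·s⁻²·K⁻¹
  (C) J·mol⁻¹·K⁻¹ = N·m·mol⁻¹·K⁻¹ = kg·m²·s⁻²·K⁻¹·mol⁻¹
  (D) [kg·m²·s⁻²·K⁻¹·mol⁻¹] · [mol] = kg·m²·s⁻²·K⁻¹
  (E) J·K⁻¹ = N·m·K⁻¹ = kg·m²·s⁻²·K⁻¹
All reduce to kg·m²·s⁻²·K⁻¹ except (C), which is kg·m²·s⁻²·K⁻¹·mol⁻¹.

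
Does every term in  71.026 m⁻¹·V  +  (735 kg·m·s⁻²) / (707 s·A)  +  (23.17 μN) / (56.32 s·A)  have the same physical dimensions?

Yes

Reduce each to base SI dimensions:
  71.026 m⁻¹·V:  V·m⁻¹ = J·C⁻¹·m⁻¹ = kg·m·s⁻³·A⁻¹
  (735 kg·m·s⁻²) / (707 s·A):  [kg·m·s⁻²] / [s·A] = kg·m·s⁻³·A⁻¹
  (23.17 μN) / (56.32 s·A):  [kg·m·s⁻²] / [s·A] = kg·m·s⁻³·A⁻¹
Every term reduces to kg·m·s⁻³·A⁻¹.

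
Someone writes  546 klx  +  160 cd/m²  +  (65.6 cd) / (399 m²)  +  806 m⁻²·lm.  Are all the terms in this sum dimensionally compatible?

In SI base units:
  546 klx:  lx = lm·m⁻² = m⁻²·cd
  160 cd/m²:  cd·m⁻² = m⁻²·cd
  (65.6 cd) / (399 m²):  [cd] / [m²] = m⁻²·cd
  806 m⁻²·lm:  lm·m⁻² = cd·m⁻² = m⁻²·cd
Every term reduces to m⁻²·cd.

Yes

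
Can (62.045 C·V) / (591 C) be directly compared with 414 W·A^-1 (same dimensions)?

Dimensions:
  (62.045 C·V) / (591 C):  [kg·m²·s⁻²] / [s·A] = kg·m²·s⁻³·A⁻¹
  414 W·A^-1:  W·A⁻¹ = J·s⁻¹·A⁻¹ = kg·m²·s⁻³·A⁻¹
Both are kg·m²·s⁻³·A⁻¹, so they have the same dimensions and can be added.

Yes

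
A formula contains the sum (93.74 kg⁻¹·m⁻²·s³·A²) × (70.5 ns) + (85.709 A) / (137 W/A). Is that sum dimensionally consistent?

No

Reduce each to base SI dimensions:
  (93.74 kg⁻¹·m⁻²·s³·A²) × (70.5 ns):  [kg⁻¹·m⁻²·s³·A²] · [s] = kg⁻¹·m⁻²·s⁴·A²
  (85.709 A) / (137 W/A):  [A] / [kg·m²·s⁻³·A⁻¹] = kg⁻¹·m⁻²·s³·A²
kg⁻¹·m⁻²·s⁴·A² ≠ kg⁻¹·m⁻²·s³·A², so they cannot be added.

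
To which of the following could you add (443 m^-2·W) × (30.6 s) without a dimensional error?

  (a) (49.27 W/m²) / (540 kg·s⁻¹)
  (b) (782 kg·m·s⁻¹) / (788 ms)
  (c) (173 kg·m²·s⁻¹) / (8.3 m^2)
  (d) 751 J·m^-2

Reference: [kg·s⁻³] · [s] = kg·s⁻².
Each option:
  (a) [kg·s⁻³] / [kg·s⁻¹] = s⁻²
  (b) [kg·m·s⁻¹] / [s] = kg·m·s⁻²
  (c) [kg·m²·s⁻¹] / [m²] = kg·s⁻¹
  (d) J·m⁻² = N·m·m⁻² = kg·s⁻²  ← same
Only (d) matches kg·s⁻².

(d)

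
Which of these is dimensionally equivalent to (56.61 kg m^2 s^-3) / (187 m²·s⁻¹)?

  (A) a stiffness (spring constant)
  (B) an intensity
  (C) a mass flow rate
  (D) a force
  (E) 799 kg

Reference: [kg·m²·s⁻³] / [m²·s⁻¹] = kg·s⁻².
Each option:
  (A) [stiffness (spring constant)] = kg·s⁻²  ← same
  (B) [intensity] = kg·s⁻³
  (C) [mass flow rate] = kg·s⁻¹
  (D) [force] = kg·m·s⁻²
  (E) kg
Only (A) matches kg·s⁻².

(A)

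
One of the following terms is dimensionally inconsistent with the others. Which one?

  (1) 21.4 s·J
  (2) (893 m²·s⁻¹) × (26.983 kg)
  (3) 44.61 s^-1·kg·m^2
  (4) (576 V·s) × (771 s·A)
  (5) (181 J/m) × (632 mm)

(5)

Work out the base dimensions of each:
  (1) J·s = N·m·s = kg·m²·s⁻¹
  (2) [m²·s⁻¹] · [kg] = kg·m²·s⁻¹
  (3) kg·m²·s⁻¹
  (4) [kg·m²·s⁻²·A⁻¹] · [s·A] = kg·m²·s⁻¹
  (5) [kg·m·s⁻²] · [m] = kg·m²·s⁻²
All reduce to kg·m²·s⁻¹ except (5), which is kg·m²·s⁻².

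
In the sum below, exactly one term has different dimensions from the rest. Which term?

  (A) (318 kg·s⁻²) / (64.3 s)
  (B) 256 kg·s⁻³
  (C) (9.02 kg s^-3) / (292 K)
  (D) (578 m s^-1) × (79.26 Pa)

Expand each in SI base units:
  (A) [kg·s⁻²] / [s] = kg·s⁻³
  (B) kg·s⁻³
  (C) [kg·s⁻³] / [K] = kg·s⁻³·K⁻¹
  (D) [m·s⁻¹] · [kg·m⁻¹·s⁻²] = kg·s⁻³
All reduce to kg·s⁻³ except (C), which is kg·s⁻³·K⁻¹.

(C)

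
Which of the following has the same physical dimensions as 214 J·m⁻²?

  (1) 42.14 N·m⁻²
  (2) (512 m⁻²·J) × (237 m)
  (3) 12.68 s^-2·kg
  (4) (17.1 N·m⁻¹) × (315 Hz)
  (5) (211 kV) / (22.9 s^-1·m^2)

Reference: J·m⁻² = N·m·m⁻² = kg·s⁻².
Each option:
  (1) N·m⁻² = kg·m·s⁻²·m⁻² = kg·m⁻¹·s⁻²
  (2) [kg·s⁻²] · [m] = kg·m·s⁻²
  (3) kg·s⁻²  ← same
  (4) [kg·s⁻²] · [s⁻¹] = kg·s⁻³
  (5) [kg·m²·s⁻³·A⁻¹] / [m²·s⁻¹] = kg·s⁻²·A⁻¹
Only (3) matches kg·s⁻².

(3)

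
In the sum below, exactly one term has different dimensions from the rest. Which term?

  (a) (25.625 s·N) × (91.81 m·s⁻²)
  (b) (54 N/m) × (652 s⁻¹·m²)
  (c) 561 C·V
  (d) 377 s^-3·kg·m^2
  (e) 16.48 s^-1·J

(c)

Expand each in SI base units:
  (a) [kg·m·s⁻¹] · [m·s⁻²] = kg·m²·s⁻³
  (b) [kg·s⁻²] · [m²·s⁻¹] = kg·m²·s⁻³
  (c) C·V = s·A·J·C⁻¹ = kg·m²·s⁻²
  (d) kg·m²·s⁻³
  (e) J·s⁻¹ = N·m·s⁻¹ = kg·m²·s⁻³
All reduce to kg·m²·s⁻³ except (c), which is kg·m²·s⁻².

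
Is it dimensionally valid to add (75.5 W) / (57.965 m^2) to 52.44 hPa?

Expand each in SI base units:
  (75.5 W) / (57.965 m^2):  [kg·m²·s⁻³] / [m²] = kg·s⁻³
  52.44 hPa:  Pa = N·m⁻² = kg·m⁻¹·s⁻²
kg·s⁻³ ≠ kg·m⁻¹·s⁻², so they cannot be added.

No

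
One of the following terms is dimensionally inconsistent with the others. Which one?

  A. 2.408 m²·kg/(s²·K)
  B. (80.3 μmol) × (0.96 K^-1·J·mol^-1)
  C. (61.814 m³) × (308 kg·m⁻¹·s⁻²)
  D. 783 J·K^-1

Dimensions:
  A. kg·m²·s⁻²·K⁻¹
  B. [mol] · [kg·m²·s⁻²·K⁻¹·mol⁻¹] = kg·m²·s⁻²·K⁻¹
  C. [m³] · [kg·m⁻¹·s⁻²] = kg·m²·s⁻²
  D. J·K⁻¹ = N·m·K⁻¹ = kg·m²·s⁻²·K⁻¹
All reduce to kg·m²·s⁻²·K⁻¹ except C., which is kg·m²·s⁻².

C.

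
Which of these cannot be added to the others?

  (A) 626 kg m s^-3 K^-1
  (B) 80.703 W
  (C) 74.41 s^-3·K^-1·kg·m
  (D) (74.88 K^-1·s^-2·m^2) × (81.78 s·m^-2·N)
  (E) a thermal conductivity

Reduce each to base SI dimensions:
  (A) kg·m·s⁻³·K⁻¹
  (B) W = J·s⁻¹ = kg·m²·s⁻³
  (C) kg·m·s⁻³·K⁻¹
  (D) [m²·s⁻²·K⁻¹] · [kg·m⁻¹·s⁻¹] = kg·m·s⁻³·K⁻¹
  (E) [thermal conductivity] = kg·m·s⁻³·K⁻¹
All reduce to kg·m·s⁻³·K⁻¹ except (B), which is kg·m²·s⁻³.

(B)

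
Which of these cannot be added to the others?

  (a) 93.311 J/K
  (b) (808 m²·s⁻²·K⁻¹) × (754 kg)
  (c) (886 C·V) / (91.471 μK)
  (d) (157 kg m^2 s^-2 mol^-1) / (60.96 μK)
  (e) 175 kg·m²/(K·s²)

(d)

In SI base units:
  (a) J·K⁻¹ = N·m·K⁻¹ = kg·m²·s⁻²·K⁻¹
  (b) [m²·s⁻²·K⁻¹] · [kg] = kg·m²·s⁻²·K⁻¹
  (c) [kg·m²·s⁻²] / [K] = kg·m²·s⁻²·K⁻¹
  (d) [kg·m²·s⁻²·mol⁻¹] / [K] = kg·m²·s⁻²·K⁻¹·mol⁻¹
  (e) kg·m²·s⁻²·K⁻¹
All reduce to kg·m²·s⁻²·K⁻¹ except (d), which is kg·m²·s⁻²·K⁻¹·mol⁻¹.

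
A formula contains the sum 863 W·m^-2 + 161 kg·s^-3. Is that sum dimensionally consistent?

Yes

Expand each in SI base units:
  863 W·m^-2:  W·m⁻² = J·s⁻¹·m⁻² = kg·s⁻³
  161 kg·s^-3:  kg·s⁻³
Both are kg·s⁻³, so they have the same dimensions and can be added.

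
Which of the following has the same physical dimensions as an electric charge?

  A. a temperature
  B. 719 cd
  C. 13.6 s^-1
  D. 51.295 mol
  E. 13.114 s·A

Reference: [electric charge] = s·A.
Each option:
  A. [temperature] = K
  B. cd
  C. s⁻¹
  D. mol
  E. s·A  ← same
Only E. matches s·A.

E.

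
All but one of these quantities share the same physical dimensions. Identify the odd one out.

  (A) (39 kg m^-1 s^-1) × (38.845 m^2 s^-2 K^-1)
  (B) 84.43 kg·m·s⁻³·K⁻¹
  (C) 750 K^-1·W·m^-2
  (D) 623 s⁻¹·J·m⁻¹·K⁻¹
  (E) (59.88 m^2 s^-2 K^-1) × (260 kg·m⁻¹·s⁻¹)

(C)

Work out the base dimensions of each:
  (A) [kg·m⁻¹·s⁻¹] · [m²·s⁻²·K⁻¹] = kg·m·s⁻³·K⁻¹
  (B) kg·m·s⁻³·K⁻¹
  (C) W·m⁻²·K⁻¹ = J·s⁻¹·m⁻²·K⁻¹ = kg·s⁻³·K⁻¹
  (D) J·s⁻¹·m⁻¹·K⁻¹ = N·m·s⁻¹·m⁻¹·K⁻¹ = kg·m·s⁻³·K⁻¹
  (E) [m²·s⁻²·K⁻¹] · [kg·m⁻¹·s⁻¹] = kg·m·s⁻³·K⁻¹
All reduce to kg·m·s⁻³·K⁻¹ except (C), which is kg·s⁻³·K⁻¹.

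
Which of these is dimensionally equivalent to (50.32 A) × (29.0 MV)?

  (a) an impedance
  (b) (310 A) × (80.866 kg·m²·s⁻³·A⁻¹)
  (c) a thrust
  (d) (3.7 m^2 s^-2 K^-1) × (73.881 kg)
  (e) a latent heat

(b)

Reference: [A] · [kg·m²·s⁻³·A⁻¹] = kg·m²·s⁻³.
Each option:
  (a) [impedance] = kg·m²·s⁻³·A⁻²
  (b) [A] · [kg·m²·s⁻³·A⁻¹] = kg·m²·s⁻³  ← same
  (c) [thrust] = kg·m·s⁻²
  (d) [m²·s⁻²·K⁻¹] · [kg] = kg·m²·s⁻²·K⁻¹
  (e) [latent heat] = m²·s⁻²
Only (b) matches kg·m²·s⁻³.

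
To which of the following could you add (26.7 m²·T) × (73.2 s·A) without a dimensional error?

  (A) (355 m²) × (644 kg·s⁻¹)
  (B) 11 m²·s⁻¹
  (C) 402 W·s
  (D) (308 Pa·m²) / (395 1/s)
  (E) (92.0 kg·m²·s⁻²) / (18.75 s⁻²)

Reference: [kg·m²·s⁻²·A⁻¹] · [s·A] = kg·m²·s⁻¹.
Each option:
  (A) [m²] · [kg·s⁻¹] = kg·m²·s⁻¹  ← same
  (B) m²·s⁻¹
  (C) W·s = J·s⁻¹·s = kg·m²·s⁻²
  (D) [kg·m·s⁻²] / [s⁻¹] = kg·m·s⁻¹
  (E) [kg·m²·s⁻²] / [s⁻²] = kg·m²
Only (A) matches kg·m²·s⁻¹.

(A)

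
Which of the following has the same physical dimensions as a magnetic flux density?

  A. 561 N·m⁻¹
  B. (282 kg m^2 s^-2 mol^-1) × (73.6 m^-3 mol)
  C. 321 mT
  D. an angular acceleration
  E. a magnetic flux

C.

Reference: [magnetic flux density] = kg·s⁻²·A⁻¹.
Each option:
  A. N·m⁻¹ = kg·m·s⁻²·m⁻¹ = kg·s⁻²
  B. [kg·m²·s⁻²·mol⁻¹] · [m⁻³·mol] = kg·m⁻¹·s⁻²
  C. T = Wb·m⁻² = kg·s⁻²·A⁻¹  ← same
  D. [angular acceleration] = s⁻²
  E. [magnetic flux] = kg·m²·s⁻²·A⁻¹
Only C. matches kg·s⁻²·A⁻¹.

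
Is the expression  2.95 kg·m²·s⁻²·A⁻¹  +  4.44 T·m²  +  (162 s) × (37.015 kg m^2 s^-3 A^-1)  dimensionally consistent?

Reduce each to base SI dimensions:
  2.95 kg·m²·s⁻²·A⁻¹:  kg·m²·s⁻²·A⁻¹
  4.44 T·m²:  T·m² = Wb·m⁻²·m² = kg·m²·s⁻²·A⁻¹
  (162 s) × (37.015 kg m^2 s^-3 A^-1):  [s] · [kg·m²·s⁻³·A⁻¹] = kg·m²·s⁻²·A⁻¹
Every term reduces to kg·m²·s⁻²·A⁻¹.

Yes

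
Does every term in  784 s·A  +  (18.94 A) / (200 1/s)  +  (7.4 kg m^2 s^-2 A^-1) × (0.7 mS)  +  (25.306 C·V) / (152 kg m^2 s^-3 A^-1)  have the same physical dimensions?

In SI base units:
  784 s·A:  A·s = s·A
  (18.94 A) / (200 1/s):  [A] / [s⁻¹] = s·A
  (7.4 kg m^2 s^-2 A^-1) × (0.7 mS):  [kg·m²·s⁻²·A⁻¹] · [kg⁻¹·m⁻²·s³·A²] = s·A
  (25.306 C·V) / (152 kg m^2 s^-3 A^-1):  [kg·m²·s⁻²] / [kg·m²·s⁻³·A⁻¹] = s·A
Every term reduces to s·A.

Yes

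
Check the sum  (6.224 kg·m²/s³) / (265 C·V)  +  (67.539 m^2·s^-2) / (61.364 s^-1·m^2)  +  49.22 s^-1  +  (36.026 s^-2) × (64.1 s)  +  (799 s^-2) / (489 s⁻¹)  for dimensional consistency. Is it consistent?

Yes

Work out the base dimensions of each:
  (6.224 kg·m²/s³) / (265 C·V):  [kg·m²·s⁻³] / [kg·m²·s⁻²] = s⁻¹
  (67.539 m^2·s^-2) / (61.364 s^-1·m^2):  [m²·s⁻²] / [m²·s⁻¹] = s⁻¹
  49.22 s^-1:  s⁻¹
  (36.026 s^-2) × (64.1 s):  [s⁻²] · [s] = s⁻¹
  (799 s^-2) / (489 s⁻¹):  [s⁻²] / [s⁻¹] = s⁻¹
Every term reduces to s⁻¹.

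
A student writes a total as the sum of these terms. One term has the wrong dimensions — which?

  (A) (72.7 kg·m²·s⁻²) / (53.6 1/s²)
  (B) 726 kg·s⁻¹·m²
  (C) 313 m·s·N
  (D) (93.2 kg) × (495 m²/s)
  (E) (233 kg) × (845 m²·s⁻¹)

(A)

In SI base units:
  (A) [kg·m²·s⁻²] / [s⁻²] = kg·m²
  (B) kg·m²·s⁻¹
  (C) N·m·s = kg·m·s⁻²·m·s = kg·m²·s⁻¹
  (D) [kg] · [m²·s⁻¹] = kg·m²·s⁻¹
  (E) [kg] · [m²·s⁻¹] = kg·m²·s⁻¹
All reduce to kg·m²·s⁻¹ except (A), which is kg·m².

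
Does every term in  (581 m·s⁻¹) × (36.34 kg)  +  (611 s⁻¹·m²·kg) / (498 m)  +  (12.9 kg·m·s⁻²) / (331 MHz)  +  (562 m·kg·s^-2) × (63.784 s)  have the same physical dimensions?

Yes

In SI base units:
  (581 m·s⁻¹) × (36.34 kg):  [m·s⁻¹] · [kg] = kg·m·s⁻¹
  (611 s⁻¹·m²·kg) / (498 m):  [kg·m²·s⁻¹] / [m] = kg·m·s⁻¹
  (12.9 kg·m·s⁻²) / (331 MHz):  [kg·m·s⁻²] / [s⁻¹] = kg·m·s⁻¹
  (562 m·kg·s^-2) × (63.784 s):  [kg·m·s⁻²] · [s] = kg·m·s⁻¹
Every term reduces to kg·m·s⁻¹.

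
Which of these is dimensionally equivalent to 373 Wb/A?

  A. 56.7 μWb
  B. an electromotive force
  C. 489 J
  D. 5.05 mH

Reference: Wb·A⁻¹ = V·s·A⁻¹ = kg·m²·s⁻²·A⁻².
Each option:
  A. Wb = V·s = kg·m²·s⁻²·A⁻¹
  B. [electromotive force] = kg·m²·s⁻³·A⁻¹
  C. J = N·m = kg·m²·s⁻²
  D. H = V·s·A⁻¹ = kg·m²·s⁻²·A⁻²  ← same
Only D. matches kg·m²·s⁻²·A⁻².

D.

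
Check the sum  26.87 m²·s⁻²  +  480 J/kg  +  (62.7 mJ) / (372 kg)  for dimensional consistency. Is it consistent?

Yes

Reduce each to base SI dimensions:
  26.87 m²·s⁻²:  m²·s⁻²
  480 J/kg:  J·kg⁻¹ = N·m·kg⁻¹ = m²·s⁻²
  (62.7 mJ) / (372 kg):  [kg·m²·s⁻²] / [kg] = m²·s⁻²
Every term reduces to m²·s⁻².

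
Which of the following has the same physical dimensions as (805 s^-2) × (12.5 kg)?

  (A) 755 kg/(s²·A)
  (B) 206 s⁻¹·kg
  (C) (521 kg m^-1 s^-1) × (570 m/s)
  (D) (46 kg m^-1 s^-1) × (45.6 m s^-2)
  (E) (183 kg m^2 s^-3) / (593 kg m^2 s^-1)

(C)

Reference: [s⁻²] · [kg] = kg·s⁻².
Each option:
  (A) kg·s⁻²·A⁻¹
  (B) kg·s⁻¹
  (C) [kg·m⁻¹·s⁻¹] · [m·s⁻¹] = kg·s⁻²  ← same
  (D) [kg·m⁻¹·s⁻¹] · [m·s⁻²] = kg·s⁻³
  (E) [kg·m²·s⁻³] / [kg·m²·s⁻¹] = s⁻²
Only (C) matches kg·s⁻².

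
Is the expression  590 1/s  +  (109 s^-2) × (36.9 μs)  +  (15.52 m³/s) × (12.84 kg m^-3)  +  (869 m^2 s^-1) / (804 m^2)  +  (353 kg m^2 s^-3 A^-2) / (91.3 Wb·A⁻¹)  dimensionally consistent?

No

Dimensions:
  590 1/s:  s⁻¹
  (109 s^-2) × (36.9 μs):  [s⁻²] · [s] = s⁻¹
  (15.52 m³/s) × (12.84 kg m^-3):  [m³·s⁻¹] · [kg·m⁻³] = kg·s⁻¹
  (869 m^2 s^-1) / (804 m^2):  [m²·s⁻¹] / [m²] = s⁻¹
  (353 kg m^2 s^-3 A^-2) / (91.3 Wb·A⁻¹):  [kg·m²·s⁻³·A⁻²] / [kg·m²·s⁻²·A⁻²] = s⁻¹
The terms do not share a single dimension (kg·s⁻¹ vs s⁻¹).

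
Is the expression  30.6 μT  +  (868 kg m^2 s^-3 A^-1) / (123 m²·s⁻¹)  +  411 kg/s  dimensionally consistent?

No

Reduce each to base SI dimensions:
  30.6 μT:  T = Wb·m⁻² = kg·s⁻²·A⁻¹
  (868 kg m^2 s^-3 A^-1) / (123 m²·s⁻¹):  [kg·m²·s⁻³·A⁻¹] / [m²·s⁻¹] = kg·s⁻²·A⁻¹
  411 kg/s:  kg·s⁻¹
The terms do not share a single dimension (kg·s⁻²·A⁻¹ vs kg·s⁻¹).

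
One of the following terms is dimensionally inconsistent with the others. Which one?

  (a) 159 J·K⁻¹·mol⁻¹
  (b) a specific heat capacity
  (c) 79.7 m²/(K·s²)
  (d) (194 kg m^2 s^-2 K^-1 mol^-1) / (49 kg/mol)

(a)

Reduce each to base SI dimensions:
  (a) J·mol⁻¹·K⁻¹ = N·m·mol⁻¹·K⁻¹ = kg·m²·s⁻²·K⁻¹·mol⁻¹
  (b) [specific heat capacity] = m²·s⁻²·K⁻¹
  (c) m²·s⁻²·K⁻¹
  (d) [kg·m²·s⁻²·K⁻¹·mol⁻¹] / [kg·mol⁻¹] = m²·s⁻²·K⁻¹
All reduce to m²·s⁻²·K⁻¹ except (a), which is kg·m²·s⁻²·K⁻¹·mol⁻¹.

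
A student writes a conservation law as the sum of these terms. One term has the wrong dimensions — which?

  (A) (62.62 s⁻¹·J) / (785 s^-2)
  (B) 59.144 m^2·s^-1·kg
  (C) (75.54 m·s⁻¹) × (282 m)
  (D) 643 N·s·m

(C)

Work out the base dimensions of each:
  (A) [kg·m²·s⁻³] / [s⁻²] = kg·m²·s⁻¹
  (B) kg·m²·s⁻¹
  (C) [m·s⁻¹] · [m] = m²·s⁻¹
  (D) N·m·s = kg·m·s⁻²·m·s = kg·m²·s⁻¹
All reduce to kg·m²·s⁻¹ except (C), which is m²·s⁻¹.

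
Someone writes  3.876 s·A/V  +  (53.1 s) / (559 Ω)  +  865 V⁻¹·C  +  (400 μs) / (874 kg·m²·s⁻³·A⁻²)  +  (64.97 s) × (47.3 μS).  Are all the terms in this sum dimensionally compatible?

Yes

Expand each in SI base units:
  3.876 s·A/V:  A·s·V⁻¹ = A·s·(J·C⁻¹)⁻¹ = kg⁻¹·m⁻²·s⁴·A²
  (53.1 s) / (559 Ω):  [s] / [kg·m²·s⁻³·A⁻²] = kg⁻¹·m⁻²·s⁴·A²
  865 V⁻¹·C:  C·V⁻¹ = s·A·(J·C⁻¹)⁻¹ = kg⁻¹·m⁻²·s⁴·A²
  (400 μs) / (874 kg·m²·s⁻³·A⁻²):  [s] / [kg·m²·s⁻³·A⁻²] = kg⁻¹·m⁻²·s⁴·A²
  (64.97 s) × (47.3 μS):  [s] · [kg⁻¹·m⁻²·s³·A²] = kg⁻¹·m⁻²·s⁴·A²
Every term reduces to kg⁻¹·m⁻²·s⁴·A².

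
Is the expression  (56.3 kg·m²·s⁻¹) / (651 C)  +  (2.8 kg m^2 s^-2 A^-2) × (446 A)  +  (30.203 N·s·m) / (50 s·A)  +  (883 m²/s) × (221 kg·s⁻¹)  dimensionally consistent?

No

Expand each in SI base units:
  (56.3 kg·m²·s⁻¹) / (651 C):  [kg·m²·s⁻¹] / [s·A] = kg·m²·s⁻²·A⁻¹
  (2.8 kg m^2 s^-2 A^-2) × (446 A):  [kg·m²·s⁻²·A⁻²] · [A] = kg·m²·s⁻²·A⁻¹
  (30.203 N·s·m) / (50 s·A):  [kg·m²·s⁻¹] / [s·A] = kg·m²·s⁻²·A⁻¹
  (883 m²/s) × (221 kg·s⁻¹):  [m²·s⁻¹] · [kg·s⁻¹] = kg·m²·s⁻²
The terms do not share a single dimension (kg·m²·s⁻² vs kg·m²·s⁻²·A⁻¹).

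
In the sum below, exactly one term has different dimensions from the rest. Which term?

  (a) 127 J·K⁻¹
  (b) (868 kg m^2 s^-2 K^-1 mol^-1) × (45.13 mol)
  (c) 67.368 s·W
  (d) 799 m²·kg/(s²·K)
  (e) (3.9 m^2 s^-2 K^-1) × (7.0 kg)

Work out the base dimensions of each:
  (a) J·K⁻¹ = N·m·K⁻¹ = kg·m²·s⁻²·K⁻¹
  (b) [kg·m²·s⁻²·K⁻¹·mol⁻¹] · [mol] = kg·m²·s⁻²·K⁻¹
  (c) W·s = J·s⁻¹·s = kg·m²·s⁻²
  (d) kg·m²·s⁻²·K⁻¹
  (e) [m²·s⁻²·K⁻¹] · [kg] = kg·m²·s⁻²·K⁻¹
All reduce to kg·m²·s⁻²·K⁻¹ except (c), which is kg·m²·s⁻².

(c)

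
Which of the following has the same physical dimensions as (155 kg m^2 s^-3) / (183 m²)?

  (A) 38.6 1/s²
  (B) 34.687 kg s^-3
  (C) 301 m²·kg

(B)

Reference: [kg·m²·s⁻³] / [m²] = kg·s⁻³.
Each option:
  (A) s⁻²
  (B) kg·s⁻³  ← same
  (C) kg·m²
Only (B) matches kg·s⁻³.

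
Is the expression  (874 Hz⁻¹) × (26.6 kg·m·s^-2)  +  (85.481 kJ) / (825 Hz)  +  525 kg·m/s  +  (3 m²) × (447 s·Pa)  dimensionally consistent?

Dimensions:
  (874 Hz⁻¹) × (26.6 kg·m·s^-2):  [s] · [kg·m·s⁻²] = kg·m·s⁻¹
  (85.481 kJ) / (825 Hz):  [kg·m²·s⁻²] / [s⁻¹] = kg·m²·s⁻¹
  525 kg·m/s:  kg·m·s⁻¹
  (3 m²) × (447 s·Pa):  [m²] · [kg·m⁻¹·s⁻¹] = kg·m·s⁻¹
The terms do not share a single dimension (kg·m²·s⁻¹ vs kg·m·s⁻¹).

No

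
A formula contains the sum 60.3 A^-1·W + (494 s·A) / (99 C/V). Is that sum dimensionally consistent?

Yes

Dimensions:
  60.3 A^-1·W:  W·A⁻¹ = J·s⁻¹·A⁻¹ = kg·m²·s⁻³·A⁻¹
  (494 s·A) / (99 C/V):  [s·A] / [kg⁻¹·m⁻²·s⁴·A²] = kg·m²·s⁻³·A⁻¹
Both are kg·m²·s⁻³·A⁻¹, so they have the same dimensions and can be added.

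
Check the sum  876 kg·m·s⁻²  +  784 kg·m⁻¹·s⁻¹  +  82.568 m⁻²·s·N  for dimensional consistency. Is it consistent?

No

Work out the base dimensions of each:
  876 kg·m·s⁻²:  kg·m·s⁻²
  784 kg·m⁻¹·s⁻¹:  kg·m⁻¹·s⁻¹
  82.568 m⁻²·s·N:  N·s·m⁻² = kg·m·s⁻²·s·m⁻² = kg·m⁻¹·s⁻¹
The terms do not share a single dimension (kg·m·s⁻² vs kg·m⁻¹·s⁻¹).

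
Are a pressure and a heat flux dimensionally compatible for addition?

Work out the base dimensions of each:
  a pressure:  [pressure] = kg·m⁻¹·s⁻²
  a heat flux:  [heat flux] = kg·s⁻³
kg·m⁻¹·s⁻² ≠ kg·s⁻³, so they cannot be added.

No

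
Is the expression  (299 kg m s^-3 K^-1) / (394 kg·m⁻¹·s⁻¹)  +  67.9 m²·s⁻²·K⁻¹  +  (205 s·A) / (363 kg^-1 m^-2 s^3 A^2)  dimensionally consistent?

Work out the base dimensions of each:
  (299 kg m s^-3 K^-1) / (394 kg·m⁻¹·s⁻¹):  [kg·m·s⁻³·K⁻¹] / [kg·m⁻¹·s⁻¹] = m²·s⁻²·K⁻¹
  67.9 m²·s⁻²·K⁻¹:  m²·s⁻²·K⁻¹
  (205 s·A) / (363 kg^-1 m^-2 s^3 A^2):  [s·A] / [kg⁻¹·m⁻²·s³·A²] = kg·m²·s⁻²·A⁻¹
The terms do not share a single dimension (kg·m²·s⁻²·A⁻¹ vs m²·s⁻²·K⁻¹).

No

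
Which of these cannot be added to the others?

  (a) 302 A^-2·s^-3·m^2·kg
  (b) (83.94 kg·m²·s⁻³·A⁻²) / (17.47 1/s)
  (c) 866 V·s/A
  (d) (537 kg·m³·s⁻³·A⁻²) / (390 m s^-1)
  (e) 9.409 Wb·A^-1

(a)

Reduce each to base SI dimensions:
  (a) kg·m²·s⁻³·A⁻²
  (b) [kg·m²·s⁻³·A⁻²] / [s⁻¹] = kg·m²·s⁻²·A⁻²
  (c) V·s·A⁻¹ = J·C⁻¹·s·A⁻¹ = kg·m²·s⁻²·A⁻²
  (d) [kg·m³·s⁻³·A⁻²] / [m·s⁻¹] = kg·m²·s⁻²·A⁻²
  (e) Wb·A⁻¹ = V·s·A⁻¹ = kg·m²·s⁻²·A⁻²
All reduce to kg·m²·s⁻²·A⁻² except (a), which is kg·m²·s⁻³·A⁻².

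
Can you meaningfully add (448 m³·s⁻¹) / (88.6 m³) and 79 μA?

Dimensions:
  (448 m³·s⁻¹) / (88.6 m³):  [m³·s⁻¹] / [m³] = s⁻¹
  79 μA:  A
s⁻¹ ≠ A, so they cannot be added.

No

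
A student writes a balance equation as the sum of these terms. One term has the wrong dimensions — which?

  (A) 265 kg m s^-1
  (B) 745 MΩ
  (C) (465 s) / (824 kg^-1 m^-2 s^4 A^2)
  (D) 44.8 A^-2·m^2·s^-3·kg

Reduce each to base SI dimensions:
  (A) kg·m·s⁻¹
  (B) Ω = V·A⁻¹ = kg·m²·s⁻³·A⁻²
  (C) [s] / [kg⁻¹·m⁻²·s⁴·A²] = kg·m²·s⁻³·A⁻²
  (D) kg·m²·s⁻³·A⁻²
All reduce to kg·m²·s⁻³·A⁻² except (A), which is kg·m·s⁻¹.

(A)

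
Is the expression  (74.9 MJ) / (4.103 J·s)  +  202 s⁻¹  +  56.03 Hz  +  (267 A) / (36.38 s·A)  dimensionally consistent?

Expand each in SI base units:
  (74.9 MJ) / (4.103 J·s):  [kg·m²·s⁻²] / [kg·m²·s⁻¹] = s⁻¹
  202 s⁻¹:  s⁻¹
  56.03 Hz:  Hz = s⁻¹
  (267 A) / (36.38 s·A):  [A] / [s·A] = s⁻¹
Every term reduces to s⁻¹.

Yes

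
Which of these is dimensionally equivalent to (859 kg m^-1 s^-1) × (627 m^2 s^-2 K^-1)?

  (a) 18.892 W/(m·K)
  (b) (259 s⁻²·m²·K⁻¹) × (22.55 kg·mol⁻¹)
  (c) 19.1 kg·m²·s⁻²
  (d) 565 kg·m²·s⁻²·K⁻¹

Reference: [kg·m⁻¹·s⁻¹] · [m²·s⁻²·K⁻¹] = kg·m·s⁻³·K⁻¹.
Each option:
  (a) W·m⁻¹·K⁻¹ = J·s⁻¹·m⁻¹·K⁻¹ = kg·m·s⁻³·K⁻¹  ← same
  (b) [m²·s⁻²·K⁻¹] · [kg·mol⁻¹] = kg·m²·s⁻²·K⁻¹·mol⁻¹
  (c) kg·m²·s⁻²
  (d) kg·m²·s⁻²·K⁻¹
Only (a) matches kg·m·s⁻³·K⁻¹.

(a)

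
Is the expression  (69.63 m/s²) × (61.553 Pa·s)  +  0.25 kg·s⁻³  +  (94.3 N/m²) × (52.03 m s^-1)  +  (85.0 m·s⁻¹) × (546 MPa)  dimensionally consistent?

Dimensions:
  (69.63 m/s²) × (61.553 Pa·s):  [m·s⁻²] · [kg·m⁻¹·s⁻¹] = kg·s⁻³
  0.25 kg·s⁻³:  kg·s⁻³
  (94.3 N/m²) × (52.03 m s^-1):  [kg·m⁻¹·s⁻²] · [m·s⁻¹] = kg·s⁻³
  (85.0 m·s⁻¹) × (546 MPa):  [m·s⁻¹] · [kg·m⁻¹·s⁻²] = kg·s⁻³
Every term reduces to kg·s⁻³.

Yes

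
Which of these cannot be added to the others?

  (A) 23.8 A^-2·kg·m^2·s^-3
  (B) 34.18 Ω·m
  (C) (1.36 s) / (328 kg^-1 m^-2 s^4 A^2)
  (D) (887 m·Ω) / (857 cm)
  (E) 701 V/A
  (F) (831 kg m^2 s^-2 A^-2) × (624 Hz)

Expand each in SI base units:
  (A) kg·m²·s⁻³·A⁻²
  (B) Ω·m = V·A⁻¹·m = kg·m³·s⁻³·A⁻²
  (C) [s] / [kg⁻¹·m⁻²·s⁴·A²] = kg·m²·s⁻³·A⁻²
  (D) [kg·m³·s⁻³·A⁻²] / [m] = kg·m²·s⁻³·A⁻²
  (E) V·A⁻¹ = J·C⁻¹·A⁻¹ = kg·m²·s⁻³·A⁻²
  (F) [kg·m²·s⁻²·A⁻²] · [s⁻¹] = kg·m²·s⁻³·A⁻²
All reduce to kg·m²·s⁻³·A⁻² except (B), which is kg·m³·s⁻³·A⁻².

(B)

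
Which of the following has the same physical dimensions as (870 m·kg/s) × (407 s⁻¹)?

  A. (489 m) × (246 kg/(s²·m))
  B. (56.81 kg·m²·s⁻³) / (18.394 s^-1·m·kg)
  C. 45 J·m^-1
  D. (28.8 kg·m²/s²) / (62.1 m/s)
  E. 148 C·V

C.

Reference: [kg·m·s⁻¹] · [s⁻¹] = kg·m·s⁻².
Each option:
  A. [m] · [kg·m⁻¹·s⁻²] = kg·s⁻²
  B. [kg·m²·s⁻³] / [kg·m·s⁻¹] = m·s⁻²
  C. J·m⁻¹ = N·m·m⁻¹ = kg·m·s⁻²  ← same
  D. [kg·m²·s⁻²] / [m·s⁻¹] = kg·m·s⁻¹
  E. C·V = s·A·J·C⁻¹ = kg·m²·s⁻²
Only C. matches kg·m·s⁻².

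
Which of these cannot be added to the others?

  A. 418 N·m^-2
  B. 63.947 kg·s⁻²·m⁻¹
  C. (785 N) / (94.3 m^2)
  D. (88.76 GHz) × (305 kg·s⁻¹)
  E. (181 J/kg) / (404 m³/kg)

Expand each in SI base units:
  A. N·m⁻² = kg·m·s⁻²·m⁻² = kg·m⁻¹·s⁻²
  B. kg·m⁻¹·s⁻²
  C. [kg·m·s⁻²] / [m²] = kg·m⁻¹·s⁻²
  D. [s⁻¹] · [kg·s⁻¹] = kg·s⁻²
  E. [m²·s⁻²] / [kg⁻¹·m³] = kg·m⁻¹·s⁻²
All reduce to kg·m⁻¹·s⁻² except D., which is kg·s⁻².

D.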